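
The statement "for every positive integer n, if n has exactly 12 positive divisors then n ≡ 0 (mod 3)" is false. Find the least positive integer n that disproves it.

We need the least positive integer n for which n has exactly 12 positive divisors but the claim fails.
The first 8 eligible values, up to n = 132, all satisfy the conclusion.
n = 140: τ(140) = 12; 140 ≡ 2 (mod 3).
Hence n = 140 is a counterexample.

n = 140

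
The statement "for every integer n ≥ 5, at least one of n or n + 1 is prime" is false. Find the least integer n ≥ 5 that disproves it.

n = 5: 5 is prime.
n = 6: 7 is prime.
n = 7: 7 is prime.
n = 8: 8 = 2 × 4; 9 = 3 × 3 — both composite.
Hence n = 8 is a counterexample.

n = 8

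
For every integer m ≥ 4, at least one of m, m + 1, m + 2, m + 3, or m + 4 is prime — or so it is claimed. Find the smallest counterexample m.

m = 24

We need the least integer m ≥ 4 for which m, m + 1, m + 2, m + 3, m + 4 are all composite.
The first 20 eligible values, up to m = 23, all satisfy the conclusion.
m = 24: 24 = 2 × 12; 25 = 5 × 5; 26 = 2 × 13; 27 = 3 × 9; 28 = 2 × 14 — all composite.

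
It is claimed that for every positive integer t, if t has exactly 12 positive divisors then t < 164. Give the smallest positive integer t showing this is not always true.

t = 198

Check each positive integer t in order until t has exactly 12 positive divisors but the claim fails.
For t = 60, 72, 84, 90, …, 150, 156, 160 the conclusion holds.
t = 198: τ(198) = 12; 198 ≥ 164.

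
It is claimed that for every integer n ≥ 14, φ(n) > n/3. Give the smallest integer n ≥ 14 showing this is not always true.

n = 18

A counterexample is any integer n ≥ 14 such that the claim fails; we check each in order.
The first 4 eligible values, up to n = 17, all satisfy the conclusion.
n = 18: φ(18) = 6 and 18/3 = 6, so φ(18) ≤ 18/3.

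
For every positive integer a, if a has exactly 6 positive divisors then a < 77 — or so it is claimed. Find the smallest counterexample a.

a = 92

Check each positive integer a in order until a has exactly 6 positive divisors but the claim fails.
The first 13 eligible values, up to a = 76, all satisfy the conclusion.
a = 92: τ(92) = 6; 92 ≥ 77.
Thus a = 92 disproves the claim, and no smaller a works.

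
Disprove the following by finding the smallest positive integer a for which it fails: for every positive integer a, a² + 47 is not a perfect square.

Check each positive integer a in order until a² + 47 is a perfect square.
The first 22 eligible values, up to a = 22, all satisfy the conclusion.
a = 23: 23² + 47 = 576 = 24², a perfect square.
Hence a = 23 is a counterexample.

a = 23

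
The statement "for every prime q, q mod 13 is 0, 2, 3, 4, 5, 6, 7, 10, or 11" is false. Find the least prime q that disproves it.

q = 47

We need the least prime q for which the claim fails.
The first 14 eligible values, up to q = 43, all satisfy the conclusion.
q = 47: 47 mod 13 = 8 — not in {0, 2, 3, 4, 5, 6, 7, 10, 11}.
Hence q = 47 is a counterexample.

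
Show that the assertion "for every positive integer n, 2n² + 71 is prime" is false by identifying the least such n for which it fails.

n = 5

Check each positive integer n in order until 2n² + 71 is not prime.
n = 1: 2n² + 71 = 73, prime.
n = 2: 2n² + 71 = 79, prime.
n = 3: 2n² + 71 = 89, prime.
n = 4: 2n² + 71 = 103, prime.
n = 5: 2n² + 71 = 121 = 11 × 11, composite.
Hence n = 5 is a counterexample.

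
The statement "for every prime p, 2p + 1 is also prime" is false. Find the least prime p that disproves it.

For p = 2, 3, 5 the conclusion holds.
p = 7: 2p + 1 = 15 = 3 × 5, not prime.

p = 7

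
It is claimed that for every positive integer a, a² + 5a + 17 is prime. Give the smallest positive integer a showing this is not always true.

We need the least positive integer a for which a² + 5a + 17 is not prime.
For a = 1, 2, 3, 4, 5, 6, 7 the conclusion holds.
a = 8: a² + 5a + 17 = 121 = 11 × 11, composite.

a = 8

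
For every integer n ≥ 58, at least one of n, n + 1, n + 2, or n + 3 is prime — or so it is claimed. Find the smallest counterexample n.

We need the least integer n ≥ 58 for which n, n + 1, n + 2, n + 3 are all composite.
For n = 58, 59, 60, 61 the conclusion holds.
n = 62: 62 = 2 × 31; 63 = 3 × 21; 64 = 2 × 32; 65 = 5 × 13 — all composite.
Thus n = 62 disproves the claim, and no smaller n works.

n = 62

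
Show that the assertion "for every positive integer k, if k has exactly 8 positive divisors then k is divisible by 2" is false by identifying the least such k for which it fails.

k = 105

We need the least positive integer k for which k has exactly 8 positive divisors but k is not divisible by 2.
For k = 24, 30, 40, 42, …, 88, 102, 104 the conclusion holds.
k = 105: τ(105) = 8; 105 mod 2 = 1.
So k = 105 is the smallest counterexample.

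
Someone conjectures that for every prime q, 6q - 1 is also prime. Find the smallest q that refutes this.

q = 11

Check each prime q in order until 6q - 1 is not prime.
For q = 2, 3, 5, 7 the conclusion holds.
q = 11: 6q - 1 = 65 = 5 × 13, not prime.
So q = 11 is the smallest counterexample.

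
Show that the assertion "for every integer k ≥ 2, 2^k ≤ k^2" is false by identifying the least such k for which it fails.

k = 2: 2^k = 4 and k^2 = 4, so 4 ≤ 4.
k = 3: 2^k = 8 and k^2 = 9, so 8 ≤ 9.
k = 4: 2^k = 16 and k^2 = 16, so 16 ≤ 16.
k = 5: 2^k = 32 and k^2 = 25, so 32 > 25.
Thus k = 5 disproves the claim, and no smaller k works.

k = 5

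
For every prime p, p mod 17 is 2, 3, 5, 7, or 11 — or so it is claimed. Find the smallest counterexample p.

p = 13

A counterexample is any prime p such that the claim fails; we check each in order.
For p = 2, 3, 5, 7, 11 the conclusion holds.
p = 13: 13 mod 17 = 13 — not in {2, 3, 5, 7, 11}.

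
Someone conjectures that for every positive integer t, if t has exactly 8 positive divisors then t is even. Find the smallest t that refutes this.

t = 105

Check each positive integer t in order until t has exactly 8 positive divisors but t is odd.
For t = 24, 30, 40, 42, …, 88, 102, 104 the conclusion holds.
t = 105: divisors of 105: 1, 3, 5, 7, 15, 21, 35, 105; 105 is odd.
Thus t = 105 disproves the claim, and no smaller t works.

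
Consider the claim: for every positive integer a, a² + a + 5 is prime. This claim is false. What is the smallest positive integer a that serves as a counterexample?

a = 4

Check each positive integer a in order until a² + a + 5 is not prime.
a = 1: a² + a + 5 = 7, prime.
a = 2: a² + a + 5 = 11, prime.
a = 3: a² + a + 5 = 17, prime.
a = 4: a² + a + 5 = 25 = 5 × 5, composite.
Hence a = 4 is a counterexample.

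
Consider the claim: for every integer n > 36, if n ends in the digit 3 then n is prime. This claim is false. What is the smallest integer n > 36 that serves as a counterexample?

For n = 43, 53 the conclusion holds.
n = 63: 63 ends in 3; 63 = 3 × 21, composite.

n = 63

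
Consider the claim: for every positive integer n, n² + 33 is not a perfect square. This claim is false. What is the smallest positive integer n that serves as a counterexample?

Check each positive integer n in order until n² + 33 is a perfect square.
n = 1: 1² + 33 = 34, not a perfect square.
n = 2: 2² + 33 = 37, not a perfect square.
n = 3: 3² + 33 = 42, not a perfect square.
n = 4: 4² + 33 = 49 = 7², a perfect square.

n = 4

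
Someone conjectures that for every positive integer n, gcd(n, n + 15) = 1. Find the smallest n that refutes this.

A counterexample is any positive integer n such that gcd(n, n + 15) > 1; we check each in order.
n = 1: gcd(1, 16) = 1.
n = 2: gcd(2, 17) = 1.
n = 3: gcd(3, 18) = 3.

n = 3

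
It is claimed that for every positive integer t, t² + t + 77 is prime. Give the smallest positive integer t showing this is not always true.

t = 6

Check each positive integer t in order until t² + t + 77 is not prime.
The first 5 eligible values, up to t = 5, all satisfy the conclusion.
t = 6: t² + t + 77 = 119 = 7 × 17, composite.
So t = 6 is the smallest counterexample.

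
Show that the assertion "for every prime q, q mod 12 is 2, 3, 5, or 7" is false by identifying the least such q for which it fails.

q = 2: 2 mod 12 = 2.
q = 3: 3 mod 12 = 3.
q = 5: 5 mod 12 = 5.
q = 7: 7 mod 12 = 7.
q = 11: 11 mod 12 = 11 — not in {2, 3, 5, 7}.
Thus q = 11 disproves the claim, and no smaller q works.

q = 11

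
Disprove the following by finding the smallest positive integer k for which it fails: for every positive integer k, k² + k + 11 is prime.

A counterexample is any positive integer k such that k² + k + 11 is not prime; we check each in order.
For k = 1, 2, 3, 4, 5, 6, 7, 8, 9 the conclusion holds.
k = 10: k² + k + 11 = 121 = 11 × 11, composite.
So k = 10 is the smallest counterexample.

k = 10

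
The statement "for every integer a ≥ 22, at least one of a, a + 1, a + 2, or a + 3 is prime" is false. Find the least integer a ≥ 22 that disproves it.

A counterexample is any integer a ≥ 22 such that a, a + 1, a + 2, a + 3 are all composite; we check each in order.
a = 22: 23 is prime.
a = 23: 23 is prime.
a = 24: 24 = 2 × 12; 25 = 5 × 5; 26 = 2 × 13; 27 = 3 × 9 — all composite.
Thus a = 24 disproves the claim, and no smaller a works.

a = 24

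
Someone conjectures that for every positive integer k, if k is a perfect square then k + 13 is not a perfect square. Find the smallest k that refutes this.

For k = 1, 4, 9, 16, 25 the conclusion holds.
k = 36: 36 = 6² and 36 + 13 = 49 = 7².
Hence k = 36 is a counterexample.

k = 36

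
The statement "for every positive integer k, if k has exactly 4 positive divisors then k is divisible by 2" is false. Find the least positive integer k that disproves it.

k = 15

Check each positive integer k in order until k has exactly 4 positive divisors but k is not divisible by 2.
The first 4 eligible values, up to k = 14, all satisfy the conclusion.
k = 15: τ(15) = 4; 15 mod 2 = 1.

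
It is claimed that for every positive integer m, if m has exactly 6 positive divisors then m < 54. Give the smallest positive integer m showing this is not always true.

m = 63

For m = 12, 18, 20, 28, 32, 44, 45, 50, 52 the conclusion holds.
m = 63: τ(63) = 6; 63 ≥ 54.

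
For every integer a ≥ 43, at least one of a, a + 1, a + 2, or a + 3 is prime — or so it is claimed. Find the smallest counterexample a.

a = 48

We need the least integer a ≥ 43 for which a, a + 1, a + 2, a + 3 are all composite.
For a = 43, 44, 45, 46, 47 the conclusion holds.
a = 48: 48 = 2 × 24; 49 = 7 × 7; 50 = 2 × 25; 51 = 3 × 17 — all composite.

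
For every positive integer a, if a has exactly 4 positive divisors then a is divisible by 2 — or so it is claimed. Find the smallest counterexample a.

a = 15

Check each positive integer a in order until a has exactly 4 positive divisors but a is not divisible by 2.
a = 6: τ(6) = 4; 6 mod 2 = 0.
a = 8: τ(8) = 4; 8 mod 2 = 0.
a = 10: τ(10) = 4; 10 mod 2 = 0.
a = 14: τ(14) = 4; 14 mod 2 = 0.
a = 15: τ(15) = 4; 15 mod 2 = 1.
So a = 15 is the smallest counterexample.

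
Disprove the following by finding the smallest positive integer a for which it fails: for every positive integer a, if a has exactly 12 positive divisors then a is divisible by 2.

a = 315

We need the least positive integer a for which a has exactly 12 positive divisors but a is not divisible by 2.
For a = 60, 72, 84, 90, …, 294, 306, 308 the conclusion holds.
a = 315: τ(315) = 12; 315 mod 2 = 1.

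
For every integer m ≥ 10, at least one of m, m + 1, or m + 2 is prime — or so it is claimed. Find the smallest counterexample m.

Check each integer m ≥ 10 in order until m, m + 1, m + 2 are all composite.
For m = 10, 11, 12, 13 the conclusion holds.
m = 14: 14 = 2 × 7; 15 = 3 × 5; 16 = 2 × 8 — all composite.
So m = 14 is the smallest counterexample.

m = 14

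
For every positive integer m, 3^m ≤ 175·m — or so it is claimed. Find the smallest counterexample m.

We need the least positive integer m for which 3^m > 175·m.
For m = 1, 2, 3, 4, 5, 6 the conclusion holds.
m = 7: 3^m = 2187 and 175·m = 1225, so 2187 > 1225.
Hence m = 7 is a counterexample.

m = 7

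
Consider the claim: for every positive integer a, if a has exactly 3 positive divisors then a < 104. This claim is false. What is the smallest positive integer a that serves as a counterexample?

We need the least positive integer a for which a has exactly 3 positive divisors but the claim fails.
The first 4 eligible values, up to a = 49, all satisfy the conclusion.
a = 121: τ(121) = 3; 121 ≥ 104.
Hence a = 121 is a counterexample.

a = 121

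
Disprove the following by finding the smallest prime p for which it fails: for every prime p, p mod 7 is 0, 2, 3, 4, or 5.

p = 13

A counterexample is any prime p such that the claim fails; we check each in order.
p = 2: 2 mod 7 = 2.
p = 3: 3 mod 7 = 3.
p = 5: 5 mod 7 = 5.
p = 7: 7 mod 7 = 0.
p = 11: 11 mod 7 = 4.
p = 13: 13 mod 7 = 6 — not in {0, 2, 3, 4, 5}.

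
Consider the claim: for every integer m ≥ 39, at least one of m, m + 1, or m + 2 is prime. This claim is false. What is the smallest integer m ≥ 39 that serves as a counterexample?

m = 39: 41 is prime.
m = 40: 41 is prime.
m = 41: 41 is prime.
m = 42: 43 is prime.
m = 43: 43 is prime.
m = 44: 44 = 2 × 22; 45 = 3 × 15; 46 = 2 × 23 — all composite.

m = 44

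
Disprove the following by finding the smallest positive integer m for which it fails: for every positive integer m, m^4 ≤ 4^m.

Check each positive integer m in order until m^4 > 4^m.
For m = 1, 2 the conclusion holds.
m = 3: m^4 = 81 and 4^m = 64, so 81 > 64.
So m = 3 is the smallest counterexample.

m = 3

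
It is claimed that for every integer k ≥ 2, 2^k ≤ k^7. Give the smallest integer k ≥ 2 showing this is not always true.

We need the least integer k ≥ 2 for which 2^k > k^7.
For k = 2, 3, 4, 5, …, 34, 35, 36 the conclusion holds.
k = 37: 2^k = 137438953472 and k^7 = 94931877133, so 137438953472 > 94931877133.

k = 37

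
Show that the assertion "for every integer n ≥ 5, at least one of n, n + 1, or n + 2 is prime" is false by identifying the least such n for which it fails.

n = 8

n = 5: 5 is prime.
n = 6: 7 is prime.
n = 7: 7 is prime.
n = 8: 8 = 2 × 4; 9 = 3 × 3; 10 = 2 × 5 — all composite.
Hence n = 8 is a counterexample.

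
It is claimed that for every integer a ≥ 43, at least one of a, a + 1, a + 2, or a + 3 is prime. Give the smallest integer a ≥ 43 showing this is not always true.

We need the least integer a ≥ 43 for which a, a + 1, a + 2, a + 3 are all composite.
a = 43: 43 is prime.
a = 44: 47 is prime.
a = 45: 47 is prime.
a = 46: 47 is prime.
a = 47: 47 is prime.
a = 48: 48 = 2 × 24; 49 = 7 × 7; 50 = 2 × 25; 51 = 3 × 17 — all composite.
Hence a = 48 is a counterexample.

a = 48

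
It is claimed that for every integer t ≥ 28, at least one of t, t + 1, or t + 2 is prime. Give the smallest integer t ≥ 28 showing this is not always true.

t = 32

A counterexample is any integer t ≥ 28 such that t, t + 1, t + 2 are all composite; we check each in order.
The first 4 eligible values, up to t = 31, all satisfy the conclusion.
t = 32: 32 = 2 × 16; 33 = 3 × 11; 34 = 2 × 17 — all composite.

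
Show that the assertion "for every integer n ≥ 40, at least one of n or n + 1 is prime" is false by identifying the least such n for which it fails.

For n = 40, 41, 42, 43 the conclusion holds.
n = 44: 44 = 2 × 22; 45 = 3 × 15 — both composite.
Hence n = 44 is a counterexample.

n = 44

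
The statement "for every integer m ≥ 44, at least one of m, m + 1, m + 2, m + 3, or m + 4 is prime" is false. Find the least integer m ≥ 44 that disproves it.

m = 48

A counterexample is any integer m ≥ 44 such that m, m + 1, m + 2, m + 3, m + 4 are all composite; we check each in order.
For m = 44, 45, 46, 47 the conclusion holds.
m = 48: 48 = 2 × 24; 49 = 7 × 7; 50 = 2 × 25; 51 = 3 × 17; 52 = 2 × 26 — all composite.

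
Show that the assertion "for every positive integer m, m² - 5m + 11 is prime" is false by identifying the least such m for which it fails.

A counterexample is any positive integer m such that m² - 5m + 11 is not prime; we check each in order.
The first 6 eligible values, up to m = 6, all satisfy the conclusion.
m = 7: m² - 5m + 11 = 25 = 5 × 5, composite.

m = 7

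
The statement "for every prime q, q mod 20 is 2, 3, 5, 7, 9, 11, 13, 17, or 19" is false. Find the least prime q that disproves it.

q = 41

Check each prime q in order until the claim fails.
For q = 2, 3, 5, 7, …, 29, 31, 37 the conclusion holds.
q = 41: 41 mod 20 = 1 — not in {2, 3, 5, 7, 9, 11, 13, 17, 19}.
Thus q = 41 disproves the claim, and no smaller q works.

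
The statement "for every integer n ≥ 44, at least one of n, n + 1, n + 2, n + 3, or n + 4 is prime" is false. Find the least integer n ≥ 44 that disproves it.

n = 48

A counterexample is any integer n ≥ 44 such that n, n + 1, n + 2, n + 3, n + 4 are all composite; we check each in order.
The first 4 eligible values, up to n = 47, all satisfy the conclusion.
n = 48: 48 = 2 × 24; 49 = 7 × 7; 50 = 2 × 25; 51 = 3 × 17; 52 = 2 × 26 — all composite.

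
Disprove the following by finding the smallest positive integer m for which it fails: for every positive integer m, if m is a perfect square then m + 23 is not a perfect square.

m = 121

We need the least positive integer m for which m is a perfect square but m + 23 is a perfect square.
For m = 1, 4, 9, 16, 25, 36, 49, 64, 81, 100 the conclusion holds.
m = 121: 121 = 11² and 121 + 23 = 144 = 12².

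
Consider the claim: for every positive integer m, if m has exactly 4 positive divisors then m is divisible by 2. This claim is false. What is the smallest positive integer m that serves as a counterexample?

m = 15

For m = 6, 8, 10, 14 the conclusion holds.
m = 15: τ(15) = 4; 15 mod 2 = 1.
Thus m = 15 disproves the claim, and no smaller m works.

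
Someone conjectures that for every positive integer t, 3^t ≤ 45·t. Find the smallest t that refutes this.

For t = 1, 2, 3, 4 the conclusion holds.
t = 5: 3^t = 243 and 45·t = 225, so 243 > 225.

t = 5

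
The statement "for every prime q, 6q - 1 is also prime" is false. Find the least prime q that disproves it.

q = 11

A counterexample is any prime q such that 6q - 1 is not prime; we check each in order.
q = 2: 6q - 1 = 11, prime.
q = 3: 6q - 1 = 17, prime.
q = 5: 6q - 1 = 29, prime.
q = 7: 6q - 1 = 41, prime.
q = 11: 6q - 1 = 65 = 5 × 13, not prime.
So q = 11 is the smallest counterexample.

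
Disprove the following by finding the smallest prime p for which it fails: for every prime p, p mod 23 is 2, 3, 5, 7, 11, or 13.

p = 17

p = 2: 2 mod 23 = 2.
p = 3: 3 mod 23 = 3.
p = 5: 5 mod 23 = 5.
p = 7: 7 mod 23 = 7.
p = 11: 11 mod 23 = 11.
p = 13: 13 mod 23 = 13.
p = 17: 17 mod 23 = 17 — not in {2, 3, 5, 7, 11, 13}.
So p = 17 is the smallest counterexample.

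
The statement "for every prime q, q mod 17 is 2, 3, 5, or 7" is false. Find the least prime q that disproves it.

We need the least prime q for which the claim fails.
q = 2: 2 mod 17 = 2.
q = 3: 3 mod 17 = 3.
q = 5: 5 mod 17 = 5.
q = 7: 7 mod 17 = 7.
q = 11: 11 mod 17 = 11 — not in {2, 3, 5, 7}.
Thus q = 11 disproves the claim, and no smaller q works.

q = 11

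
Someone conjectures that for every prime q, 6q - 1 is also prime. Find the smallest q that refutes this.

q = 11

q = 2: 6q - 1 = 11, prime.
q = 3: 6q - 1 = 17, prime.
q = 5: 6q - 1 = 29, prime.
q = 7: 6q - 1 = 41, prime.
q = 11: 6q - 1 = 65 = 5 × 13, not prime.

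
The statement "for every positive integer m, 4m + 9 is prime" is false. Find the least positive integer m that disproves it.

m = 3

We need the least positive integer m for which 4m + 9 is not prime.
For m = 1, 2 the conclusion holds.
m = 3: 4m + 9 = 21 = 3 × 7, composite.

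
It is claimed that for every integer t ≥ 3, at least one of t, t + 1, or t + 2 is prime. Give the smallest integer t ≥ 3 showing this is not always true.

t = 8

A counterexample is any integer t ≥ 3 such that t, t + 1, t + 2 are all composite; we check each in order.
t = 3: 3 is prime.
t = 4: 5 is prime.
t = 5: 5 is prime.
t = 6: 7 is prime.
t = 7: 7 is prime.
t = 8: 8 = 2 × 4; 9 = 3 × 3; 10 = 2 × 5 — all composite.
Thus t = 8 disproves the claim, and no smaller t works.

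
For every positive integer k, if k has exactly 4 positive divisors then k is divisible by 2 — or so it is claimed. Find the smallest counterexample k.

k = 15

The first 4 eligible values, up to k = 14, all satisfy the conclusion.
k = 15: τ(15) = 4; 15 mod 2 = 1.
So k = 15 is the smallest counterexample.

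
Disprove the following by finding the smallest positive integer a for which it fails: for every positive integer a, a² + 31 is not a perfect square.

Check each positive integer a in order until a² + 31 is a perfect square.
The first 14 eligible values, up to a = 14, all satisfy the conclusion.
a = 15: 15² + 31 = 256 = 16², a perfect square.
Hence a = 15 is a counterexample.

a = 15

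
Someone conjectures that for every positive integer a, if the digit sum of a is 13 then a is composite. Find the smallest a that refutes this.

A counterexample is any positive integer a such that the digit sum of a is 13 but a is prime; we check each in order.
a = 49: digit sum 13; 49 is composite.
a = 58: digit sum 13; 58 is composite.
a = 67: digit sum 13; 67 is prime, not composite.
Hence a = 67 is a counterexample.

a = 67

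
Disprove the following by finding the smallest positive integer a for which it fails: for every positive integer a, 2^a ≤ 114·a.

A counterexample is any positive integer a such that 2^a > 114·a; we check each in order.
The first 10 eligible values, up to a = 10, all satisfy the conclusion.
a = 11: 2^a = 2048 and 114·a = 1254, so 2048 > 1254.
So a = 11 is the smallest counterexample.

a = 11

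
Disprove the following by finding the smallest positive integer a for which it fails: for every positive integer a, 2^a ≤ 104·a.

Check each positive integer a in order until 2^a > 104·a.
For a = 1, 2, 3, 4, 5, 6, 7, 8, 9, 10 the conclusion holds.
a = 11: 2^a = 2048 and 104·a = 1144, so 2048 > 1144.

a = 11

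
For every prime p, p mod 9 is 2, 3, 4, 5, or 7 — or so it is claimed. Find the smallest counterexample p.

Check each prime p in order until the claim fails.
p = 2: 2 mod 9 = 2.
p = 3: 3 mod 9 = 3.
p = 5: 5 mod 9 = 5.
p = 7: 7 mod 9 = 7.
p = 11: 11 mod 9 = 2.
p = 13: 13 mod 9 = 4.
p = 17: 17 mod 9 = 8 — not in {2, 3, 4, 5, 7}.
Hence p = 17 is a counterexample.

p = 17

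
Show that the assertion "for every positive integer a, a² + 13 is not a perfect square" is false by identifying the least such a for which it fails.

a = 6

We need the least positive integer a for which a² + 13 is a perfect square.
For a = 1, 2, 3, 4, 5 the conclusion holds.
a = 6: 6² + 13 = 49 = 7², a perfect square.
Thus a = 6 disproves the claim, and no smaller a works.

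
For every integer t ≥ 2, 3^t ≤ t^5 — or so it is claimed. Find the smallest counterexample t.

We need the least integer t ≥ 2 for which 3^t > t^5.
The first 9 eligible values, up to t = 10, all satisfy the conclusion.
t = 11: 3^t = 177147 and t^5 = 161051, so 177147 > 161051.

t = 11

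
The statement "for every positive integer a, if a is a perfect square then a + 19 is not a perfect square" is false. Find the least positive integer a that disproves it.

a = 81

We need the least positive integer a for which a is a perfect square but a + 19 is a perfect square.
For a = 1, 4, 9, 16, 25, 36, 49, 64 the conclusion holds.
a = 81: 81 = 9² and 81 + 19 = 100 = 10².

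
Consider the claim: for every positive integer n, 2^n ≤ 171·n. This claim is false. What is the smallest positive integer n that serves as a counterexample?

n = 11

For n = 1, 2, 3, 4, 5, 6, 7, 8, 9, 10 the conclusion holds.
n = 11: 2^n = 2048 and 171·n = 1881, so 2048 > 1881.
So n = 11 is the smallest counterexample.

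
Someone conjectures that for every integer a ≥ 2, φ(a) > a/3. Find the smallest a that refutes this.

Check each integer a ≥ 2 in order until the claim fails.
a = 2: φ(2) = 1 and 2/3 = 2/3, so φ(2) > 2/3.
a = 3: φ(3) = 2 and 3/3 = 1, so φ(3) > 3/3.
a = 4: φ(4) = 2 and 4/3 = 4/3, so φ(4) > 4/3.
a = 5: φ(5) = 4 and 5/3 = 5/3, so φ(5) > 5/3.
a = 6: φ(6) = 2 and 6/3 = 2, so φ(6) ≤ 6/3.
Thus a = 6 disproves the claim, and no smaller a works.

a = 6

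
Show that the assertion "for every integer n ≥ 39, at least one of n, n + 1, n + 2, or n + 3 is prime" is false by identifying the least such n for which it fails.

n = 48

We need the least integer n ≥ 39 for which n, n + 1, n + 2, n + 3 are all composite.
For n = 39, 40, 41, 42, 43, 44, 45, 46, 47 the conclusion holds.
n = 48: 48 = 2 × 24; 49 = 7 × 7; 50 = 2 × 25; 51 = 3 × 17 — all composite.
Hence n = 48 is a counterexample.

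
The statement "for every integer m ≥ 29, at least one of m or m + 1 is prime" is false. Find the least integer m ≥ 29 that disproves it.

m = 32

We need the least integer m ≥ 29 for which m, m + 1 are both composite.
m = 29: 29 is prime.
m = 30: 31 is prime.
m = 31: 31 is prime.
m = 32: 32 = 2 × 16; 33 = 3 × 11 — both composite.
Thus m = 32 disproves the claim, and no smaller m works.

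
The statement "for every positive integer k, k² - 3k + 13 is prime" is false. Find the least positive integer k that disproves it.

We need the least positive integer k for which k² - 3k + 13 is not prime.
The first 11 eligible values, up to k = 11, all satisfy the conclusion.
k = 12: k² - 3k + 13 = 121 = 11 × 11, composite.

k = 12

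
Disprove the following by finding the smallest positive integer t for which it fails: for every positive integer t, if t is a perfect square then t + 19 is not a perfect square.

t = 81

For t = 1, 4, 9, 16, 25, 36, 49, 64 the conclusion holds.
t = 81: 81 = 9² and 81 + 19 = 100 = 10².
Hence t = 81 is a counterexample.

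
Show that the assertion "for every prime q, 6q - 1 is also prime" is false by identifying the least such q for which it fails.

A counterexample is any prime q such that 6q - 1 is not prime; we check each in order.
For q = 2, 3, 5, 7 the conclusion holds.
q = 11: 6q - 1 = 65 = 5 × 13, not prime.
Thus q = 11 disproves the claim, and no smaller q works.

q = 11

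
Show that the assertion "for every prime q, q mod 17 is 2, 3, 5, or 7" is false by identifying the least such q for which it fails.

A counterexample is any prime q such that the claim fails; we check each in order.
For q = 2, 3, 5, 7 the conclusion holds.
q = 11: 11 mod 17 = 11 — not in {2, 3, 5, 7}.
Hence q = 11 is a counterexample.

q = 11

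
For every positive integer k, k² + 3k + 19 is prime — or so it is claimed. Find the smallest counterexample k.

k = 15

Check each positive integer k in order until k² + 3k + 19 is not prime.
The first 14 eligible values, up to k = 14, all satisfy the conclusion.
k = 15: k² + 3k + 19 = 289 = 17 × 17, composite.
Hence k = 15 is a counterexample.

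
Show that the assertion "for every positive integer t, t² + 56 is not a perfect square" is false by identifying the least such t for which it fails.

We need the least positive integer t for which t² + 56 is a perfect square.
t = 1: 1² + 56 = 57, not a perfect square.
t = 2: 2² + 56 = 60, not a perfect square.
t = 3: 3² + 56 = 65, not a perfect square.
t = 4: 4² + 56 = 72, not a perfect square.
t = 5: 5² + 56 = 81 = 9², a perfect square.

t = 5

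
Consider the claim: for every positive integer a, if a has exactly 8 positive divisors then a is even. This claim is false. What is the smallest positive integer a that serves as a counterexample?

For a = 24, 30, 40, 42, …, 88, 102, 104 the conclusion holds.
a = 105: divisors of 105: 1, 3, 5, 7, 15, 21, 35, 105; 105 is odd.
Hence a = 105 is a counterexample.

a = 105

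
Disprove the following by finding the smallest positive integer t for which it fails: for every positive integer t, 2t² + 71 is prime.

t = 5

Check each positive integer t in order until 2t² + 71 is not prime.
The first 4 eligible values, up to t = 4, all satisfy the conclusion.
t = 5: 2t² + 71 = 121 = 11 × 11, composite.
Thus t = 5 disproves the claim, and no smaller t works.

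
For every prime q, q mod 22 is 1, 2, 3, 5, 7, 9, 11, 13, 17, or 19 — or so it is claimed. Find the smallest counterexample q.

Check each prime q in order until the claim fails.
For q = 2, 3, 5, 7, …, 23, 29, 31 the conclusion holds.
q = 37: 37 mod 22 = 15 — not in {1, 2, 3, 5, 7, 9, 11, 13, 17, 19}.
Hence q = 37 is a counterexample.

q = 37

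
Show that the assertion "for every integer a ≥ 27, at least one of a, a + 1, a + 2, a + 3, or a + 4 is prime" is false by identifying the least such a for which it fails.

Check each integer a ≥ 27 in order until a, a + 1, a + 2, a + 3, a + 4 are all composite.
For a = 27, 28, 29, 30, 31 the conclusion holds.
a = 32: 32 = 2 × 16; 33 = 3 × 11; 34 = 2 × 17; 35 = 5 × 7; 36 = 2 × 18 — all composite.

a = 32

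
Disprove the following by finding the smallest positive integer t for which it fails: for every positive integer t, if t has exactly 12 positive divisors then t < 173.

We need the least positive integer t for which t has exactly 12 positive divisors but the claim fails.
For t = 60, 72, 84, 90, …, 150, 156, 160 the conclusion holds.
t = 198: τ(198) = 12; 198 ≥ 173.
Thus t = 198 disproves the claim, and no smaller t works.

t = 198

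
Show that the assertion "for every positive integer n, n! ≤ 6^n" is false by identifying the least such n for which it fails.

n = 14

We need the least positive integer n for which n! > 6^n.
The first 13 eligible values, up to n = 13, all satisfy the conclusion.
n = 14: n! = 87178291200 and 6^n = 78364164096, so 87178291200 > 78364164096.
So n = 14 is the smallest counterexample.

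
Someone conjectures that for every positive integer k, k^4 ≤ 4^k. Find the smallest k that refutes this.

We need the least positive integer k for which k^4 > 4^k.
k = 1: k^4 = 1 and 4^k = 4, so 1 ≤ 4.
k = 2: k^4 = 16 and 4^k = 16, so 16 ≤ 16.
k = 3: k^4 = 81 and 4^k = 64, so 81 > 64.
Hence k = 3 is a counterexample.

k = 3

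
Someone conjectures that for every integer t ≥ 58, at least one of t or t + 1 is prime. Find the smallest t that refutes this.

t = 62

We need the least integer t ≥ 58 for which t, t + 1 are both composite.
t = 58: 59 is prime.
t = 59: 59 is prime.
t = 60: 61 is prime.
t = 61: 61 is prime.
t = 62: 62 = 2 × 31; 63 = 3 × 21 — both composite.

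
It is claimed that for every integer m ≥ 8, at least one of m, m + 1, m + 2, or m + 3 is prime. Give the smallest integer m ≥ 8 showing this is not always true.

A counterexample is any integer m ≥ 8 such that m, m + 1, m + 2, m + 3 are all composite; we check each in order.
The first 16 eligible values, up to m = 23, all satisfy the conclusion.
m = 24: 24 = 2 × 12; 25 = 5 × 5; 26 = 2 × 13; 27 = 3 × 9 — all composite.

m = 24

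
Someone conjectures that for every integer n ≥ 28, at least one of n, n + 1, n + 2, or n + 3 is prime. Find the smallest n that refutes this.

n = 32

We need the least integer n ≥ 28 for which n, n + 1, n + 2, n + 3 are all composite.
n = 28: 29 is prime.
n = 29: 29 is prime.
n = 30: 31 is prime.
n = 31: 31 is prime.
n = 32: 32 = 2 × 16; 33 = 3 × 11; 34 = 2 × 17; 35 = 5 × 7 — all composite.
Thus n = 32 disproves the claim, and no smaller n works.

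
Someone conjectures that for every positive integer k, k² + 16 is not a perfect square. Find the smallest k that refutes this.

We need the least positive integer k for which k² + 16 is a perfect square.
k = 1: 1² + 16 = 17, not a perfect square.
k = 2: 2² + 16 = 20, not a perfect square.
k = 3: 3² + 16 = 25 = 5², a perfect square.
Hence k = 3 is a counterexample.

k = 3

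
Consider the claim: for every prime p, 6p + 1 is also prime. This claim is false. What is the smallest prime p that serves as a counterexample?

We need the least prime p for which 6p + 1 is not prime.
The first 7 eligible values, up to p = 17, all satisfy the conclusion.
p = 19: 6p + 1 = 115 = 5 × 23, not prime.

p = 19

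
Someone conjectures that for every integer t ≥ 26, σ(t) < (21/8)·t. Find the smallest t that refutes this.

t = 60

For t = 26, 27, 28, 29, …, 57, 58, 59 the conclusion holds.
t = 60: σ(60) = 168; 168 ≥ 315/2.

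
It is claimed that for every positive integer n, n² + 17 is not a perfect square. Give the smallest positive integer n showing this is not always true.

Check each positive integer n in order until n² + 17 is a perfect square.
n = 1: 1² + 17 = 18, not a perfect square.
n = 2: 2² + 17 = 21, not a perfect square.
n = 3: 3² + 17 = 26, not a perfect square.
n = 4: 4² + 17 = 33, not a perfect square.
n = 5: 5² + 17 = 42, not a perfect square.
n = 6: 6² + 17 = 53, not a perfect square.
n = 7: 7² + 17 = 66, not a perfect square.
n = 8: 8² + 17 = 81 = 9², a perfect square.

n = 8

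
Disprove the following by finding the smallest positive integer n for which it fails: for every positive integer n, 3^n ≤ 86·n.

For n = 1, 2, 3, 4, 5 the conclusion holds.
n = 6: 3^n = 729 and 86·n = 516, so 729 > 516.
Hence n = 6 is a counterexample.

n = 6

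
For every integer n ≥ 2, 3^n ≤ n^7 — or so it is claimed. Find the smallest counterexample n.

A counterexample is any integer n ≥ 2 such that 3^n > n^7; we check each in order.
The first 17 eligible values, up to n = 18, all satisfy the conclusion.
n = 19: 3^n = 1162261467 and n^7 = 893871739, so 1162261467 > 893871739.

n = 19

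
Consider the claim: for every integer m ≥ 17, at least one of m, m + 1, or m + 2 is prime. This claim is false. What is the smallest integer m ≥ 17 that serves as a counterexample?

m = 20

Check each integer m ≥ 17 in order until m, m + 1, m + 2 are all composite.
m = 17: 17 is prime.
m = 18: 19 is prime.
m = 19: 19 is prime.
m = 20: 20 = 2 × 10; 21 = 3 × 7; 22 = 2 × 11 — all composite.
Hence m = 20 is a counterexample.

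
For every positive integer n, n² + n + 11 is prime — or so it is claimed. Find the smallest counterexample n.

Check each positive integer n in order until n² + n + 11 is not prime.
For n = 1, 2, 3, 4, 5, 6, 7, 8, 9 the conclusion holds.
n = 10: n² + n + 11 = 121 = 11 × 11, composite.

n = 10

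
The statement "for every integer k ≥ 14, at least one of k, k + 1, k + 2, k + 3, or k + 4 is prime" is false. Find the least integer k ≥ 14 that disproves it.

A counterexample is any integer k ≥ 14 such that k, k + 1, k + 2, k + 3, k + 4 are all composite; we check each in order.
For k = 14, 15, 16, 17, 18, 19, 20, 21, 22, 23 the conclusion holds.
k = 24: 24 = 2 × 12; 25 = 5 × 5; 26 = 2 × 13; 27 = 3 × 9; 28 = 2 × 14 — all composite.

k = 24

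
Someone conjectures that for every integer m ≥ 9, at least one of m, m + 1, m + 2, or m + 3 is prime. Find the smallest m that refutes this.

m = 24

For m = 9, 10, 11, 12, …, 21, 22, 23 the conclusion holds.
m = 24: 24 = 2 × 12; 25 = 5 × 5; 26 = 2 × 13; 27 = 3 × 9 — all composite.
Hence m = 24 is a counterexample.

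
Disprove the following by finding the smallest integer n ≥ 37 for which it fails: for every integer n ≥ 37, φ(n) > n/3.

A counterexample is any integer n ≥ 37 such that the claim fails; we check each in order.
For n = 37, 38, 39, 40, 41 the conclusion holds.
n = 42: φ(42) = 12 and 42/3 = 14, so φ(42) ≤ 42/3.

n = 42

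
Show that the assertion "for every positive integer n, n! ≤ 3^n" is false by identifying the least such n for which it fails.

n = 7

We need the least positive integer n for which n! > 3^n.
n = 1: n! = 1 and 3^n = 3, so 1 ≤ 3.
n = 2: n! = 2 and 3^n = 9, so 2 ≤ 9.
n = 3: n! = 6 and 3^n = 27, so 6 ≤ 27.
n = 4: n! = 24 and 3^n = 81, so 24 ≤ 81.
n = 5: n! = 120 and 3^n = 243, so 120 ≤ 243.
n = 6: n! = 720 and 3^n = 729, so 720 ≤ 729.
n = 7: n! = 5040 and 3^n = 2187, so 5040 > 2187.
So n = 7 is the smallest counterexample.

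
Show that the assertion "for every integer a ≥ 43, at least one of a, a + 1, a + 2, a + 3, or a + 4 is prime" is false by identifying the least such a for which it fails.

A counterexample is any integer a ≥ 43 such that a, a + 1, a + 2, a + 3, a + 4 are all composite; we check each in order.
For a = 43, 44, 45, 46, 47 the conclusion holds.
a = 48: 48 = 2 × 24; 49 = 7 × 7; 50 = 2 × 25; 51 = 3 × 17; 52 = 2 × 26 — all composite.

a = 48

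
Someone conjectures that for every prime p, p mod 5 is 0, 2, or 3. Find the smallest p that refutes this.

p = 11

For p = 2, 3, 5, 7 the conclusion holds.
p = 11: 11 mod 5 = 1 — not in {0, 2, 3}.
Hence p = 11 is a counterexample.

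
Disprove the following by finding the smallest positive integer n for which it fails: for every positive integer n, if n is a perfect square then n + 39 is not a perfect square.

For n = 1, 4, 9, 16 the conclusion holds.
n = 25: 25 = 5² and 25 + 39 = 64 = 8².
Thus n = 25 disproves the claim, and no smaller n works.

n = 25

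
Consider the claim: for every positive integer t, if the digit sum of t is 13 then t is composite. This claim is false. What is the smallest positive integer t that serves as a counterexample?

t = 67

We need the least positive integer t for which the digit sum of t is 13 but t is prime.
For t = 49, 58 the conclusion holds.
t = 67: digit sum 13; 67 is prime, not composite.
Hence t = 67 is a counterexample.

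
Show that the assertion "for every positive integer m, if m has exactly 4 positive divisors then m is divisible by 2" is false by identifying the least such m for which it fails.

A counterexample is any positive integer m such that m has exactly 4 positive divisors but m is not divisible by 2; we check each in order.
The first 4 eligible values, up to m = 14, all satisfy the conclusion.
m = 15: τ(15) = 4; 15 mod 2 = 1.
Hence m = 15 is a counterexample.

m = 15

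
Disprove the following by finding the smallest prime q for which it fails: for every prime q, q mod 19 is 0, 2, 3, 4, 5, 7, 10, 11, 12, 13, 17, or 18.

q = 47

For q = 2, 3, 5, 7, …, 37, 41, 43 the conclusion holds.
q = 47: 47 mod 19 = 9 — not in {0, 2, 3, 4, 5, 7, 10, 11, 12, 13, 17, 18}.
So q = 47 is the smallest counterexample.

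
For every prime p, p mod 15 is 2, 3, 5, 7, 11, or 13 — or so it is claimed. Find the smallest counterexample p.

p = 19

A counterexample is any prime p such that the claim fails; we check each in order.
The first 7 eligible values, up to p = 17, all satisfy the conclusion.
p = 19: 19 mod 15 = 4 — not in {2, 3, 5, 7, 11, 13}.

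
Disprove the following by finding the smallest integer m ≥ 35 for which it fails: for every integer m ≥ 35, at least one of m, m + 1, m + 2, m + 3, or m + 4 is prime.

Check each integer m ≥ 35 in order until m, m + 1, m + 2, m + 3, m + 4 are all composite.
For m = 35, 36, 37, 38, …, 45, 46, 47 the conclusion holds.
m = 48: 48 = 2 × 24; 49 = 7 × 7; 50 = 2 × 25; 51 = 3 × 17; 52 = 2 × 26 — all composite.

m = 48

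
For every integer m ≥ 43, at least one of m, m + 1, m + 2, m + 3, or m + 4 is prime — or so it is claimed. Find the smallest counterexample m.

A counterexample is any integer m ≥ 43 such that m, m + 1, m + 2, m + 3, m + 4 are all composite; we check each in order.
m = 43: 43 is prime.
m = 44: 47 is prime.
m = 45: 47 is prime.
m = 46: 47 is prime.
m = 47: 47 is prime.
m = 48: 48 = 2 × 24; 49 = 7 × 7; 50 = 2 × 25; 51 = 3 × 17; 52 = 2 × 26 — all composite.

m = 48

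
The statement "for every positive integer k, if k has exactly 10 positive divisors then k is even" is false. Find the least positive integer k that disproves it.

Check each positive integer k in order until k has exactly 10 positive divisors but k is odd.
For k = 48, 80, 112, 162, 176, 208, 272, 304, 368 the conclusion holds.
k = 405: divisors of 405: 10 divisors; 405 is odd.

k = 405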